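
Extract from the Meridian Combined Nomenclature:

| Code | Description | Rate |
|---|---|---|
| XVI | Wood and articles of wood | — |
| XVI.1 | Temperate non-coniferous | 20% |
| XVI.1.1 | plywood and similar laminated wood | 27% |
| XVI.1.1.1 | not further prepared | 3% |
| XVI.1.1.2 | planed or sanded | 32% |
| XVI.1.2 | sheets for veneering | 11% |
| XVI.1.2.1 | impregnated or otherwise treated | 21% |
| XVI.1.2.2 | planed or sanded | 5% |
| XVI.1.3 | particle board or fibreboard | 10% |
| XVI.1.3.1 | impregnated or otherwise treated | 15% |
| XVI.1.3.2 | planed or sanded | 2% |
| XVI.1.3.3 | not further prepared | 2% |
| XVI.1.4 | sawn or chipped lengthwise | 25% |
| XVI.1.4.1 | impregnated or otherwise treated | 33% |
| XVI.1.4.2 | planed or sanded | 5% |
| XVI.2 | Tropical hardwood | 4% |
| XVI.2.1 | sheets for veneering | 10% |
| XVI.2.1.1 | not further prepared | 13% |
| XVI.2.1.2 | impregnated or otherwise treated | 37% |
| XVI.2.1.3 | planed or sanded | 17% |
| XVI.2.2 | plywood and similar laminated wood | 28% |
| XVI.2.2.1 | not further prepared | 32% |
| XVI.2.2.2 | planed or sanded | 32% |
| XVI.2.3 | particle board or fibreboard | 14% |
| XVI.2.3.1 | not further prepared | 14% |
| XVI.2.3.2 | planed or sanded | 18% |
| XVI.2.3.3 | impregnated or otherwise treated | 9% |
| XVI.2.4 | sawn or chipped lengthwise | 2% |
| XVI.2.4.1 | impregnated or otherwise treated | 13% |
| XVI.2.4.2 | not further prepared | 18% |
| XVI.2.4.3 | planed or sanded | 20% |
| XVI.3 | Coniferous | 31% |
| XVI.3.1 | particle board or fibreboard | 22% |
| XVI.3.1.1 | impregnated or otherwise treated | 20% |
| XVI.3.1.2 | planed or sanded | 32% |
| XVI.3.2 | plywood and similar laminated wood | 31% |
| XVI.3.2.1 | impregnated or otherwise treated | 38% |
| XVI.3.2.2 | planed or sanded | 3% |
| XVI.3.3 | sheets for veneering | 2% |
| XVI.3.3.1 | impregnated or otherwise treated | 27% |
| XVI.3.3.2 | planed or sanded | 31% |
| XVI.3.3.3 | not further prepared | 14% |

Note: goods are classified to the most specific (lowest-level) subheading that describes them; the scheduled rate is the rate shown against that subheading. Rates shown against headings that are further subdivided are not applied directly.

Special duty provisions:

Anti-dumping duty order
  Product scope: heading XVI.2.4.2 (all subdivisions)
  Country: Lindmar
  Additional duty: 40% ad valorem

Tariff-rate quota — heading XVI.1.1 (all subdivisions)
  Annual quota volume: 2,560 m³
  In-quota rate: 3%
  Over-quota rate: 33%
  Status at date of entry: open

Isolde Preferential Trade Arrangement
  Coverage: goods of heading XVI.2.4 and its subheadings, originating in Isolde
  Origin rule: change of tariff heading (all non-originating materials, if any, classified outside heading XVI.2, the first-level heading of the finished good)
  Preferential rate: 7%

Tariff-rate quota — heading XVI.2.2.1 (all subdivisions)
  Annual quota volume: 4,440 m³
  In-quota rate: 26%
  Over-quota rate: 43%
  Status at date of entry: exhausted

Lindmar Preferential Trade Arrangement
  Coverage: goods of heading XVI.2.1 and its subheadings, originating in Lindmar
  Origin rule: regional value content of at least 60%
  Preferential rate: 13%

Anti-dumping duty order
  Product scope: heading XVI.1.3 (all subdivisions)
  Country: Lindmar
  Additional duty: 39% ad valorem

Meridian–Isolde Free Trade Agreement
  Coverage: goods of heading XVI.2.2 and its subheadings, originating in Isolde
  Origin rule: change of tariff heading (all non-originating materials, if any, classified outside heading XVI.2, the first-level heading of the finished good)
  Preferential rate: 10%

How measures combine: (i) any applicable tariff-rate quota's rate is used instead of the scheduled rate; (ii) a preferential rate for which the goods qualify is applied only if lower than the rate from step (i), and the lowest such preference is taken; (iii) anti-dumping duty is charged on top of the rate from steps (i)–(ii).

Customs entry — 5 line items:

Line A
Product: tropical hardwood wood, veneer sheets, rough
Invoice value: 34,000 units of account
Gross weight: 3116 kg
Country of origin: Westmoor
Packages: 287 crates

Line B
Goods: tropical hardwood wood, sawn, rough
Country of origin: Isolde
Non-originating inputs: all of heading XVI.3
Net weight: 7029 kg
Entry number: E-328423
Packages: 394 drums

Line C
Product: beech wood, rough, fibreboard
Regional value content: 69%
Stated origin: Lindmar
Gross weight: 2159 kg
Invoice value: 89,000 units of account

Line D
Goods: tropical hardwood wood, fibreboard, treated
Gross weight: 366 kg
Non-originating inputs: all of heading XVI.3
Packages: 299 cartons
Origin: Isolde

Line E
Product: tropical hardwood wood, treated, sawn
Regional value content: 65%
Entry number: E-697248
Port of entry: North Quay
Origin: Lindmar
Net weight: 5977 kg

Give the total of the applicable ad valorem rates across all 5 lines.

Line A: tropical hardwood → XVI.2; veneer sheets → XVI.2.1; rough → XVI.2.1.1. Scheduled 13%. No special measure applies. → 13%.
Line B: tropical hardwood → XVI.2; sawn → XVI.2.4; rough → XVI.2.4.2. Scheduled 18%. Isolde agreement on XVI.2.4: CTH met → 7% available; Isolde agreement on XVI.2.2: XVI.2.4.2 not covered; preferential 7%. → 7%.
Line C: beech → XVI.1; fibreboard → XVI.1.3; rough → XVI.1.3.3. Scheduled 2%. Lindmar agreement on XVI.2.1: XVI.1.3.3 not covered; anti-dumping (Lindmar, XVI.1.3): +39%; total 2% + 39% = 41%. → 41%.
Line D: tropical hardwood → XVI.2; fibreboard → XVI.2.3; treated → XVI.2.3.3. Scheduled 9%. Isolde agreement on XVI.2.4: XVI.2.3.3 not covered; Isolde agreement on XVI.2.2: XVI.2.3.3 not covered. → 9%.
Line E: tropical hardwood → XVI.2; sawn → XVI.2.4; treated → XVI.2.4.1. Scheduled 13%. Lindmar agreement on XVI.2.1: XVI.2.4.1 not covered. → 13%.
Sum: 13% + 7% + 41% + 9% + 13% = 83%.

83%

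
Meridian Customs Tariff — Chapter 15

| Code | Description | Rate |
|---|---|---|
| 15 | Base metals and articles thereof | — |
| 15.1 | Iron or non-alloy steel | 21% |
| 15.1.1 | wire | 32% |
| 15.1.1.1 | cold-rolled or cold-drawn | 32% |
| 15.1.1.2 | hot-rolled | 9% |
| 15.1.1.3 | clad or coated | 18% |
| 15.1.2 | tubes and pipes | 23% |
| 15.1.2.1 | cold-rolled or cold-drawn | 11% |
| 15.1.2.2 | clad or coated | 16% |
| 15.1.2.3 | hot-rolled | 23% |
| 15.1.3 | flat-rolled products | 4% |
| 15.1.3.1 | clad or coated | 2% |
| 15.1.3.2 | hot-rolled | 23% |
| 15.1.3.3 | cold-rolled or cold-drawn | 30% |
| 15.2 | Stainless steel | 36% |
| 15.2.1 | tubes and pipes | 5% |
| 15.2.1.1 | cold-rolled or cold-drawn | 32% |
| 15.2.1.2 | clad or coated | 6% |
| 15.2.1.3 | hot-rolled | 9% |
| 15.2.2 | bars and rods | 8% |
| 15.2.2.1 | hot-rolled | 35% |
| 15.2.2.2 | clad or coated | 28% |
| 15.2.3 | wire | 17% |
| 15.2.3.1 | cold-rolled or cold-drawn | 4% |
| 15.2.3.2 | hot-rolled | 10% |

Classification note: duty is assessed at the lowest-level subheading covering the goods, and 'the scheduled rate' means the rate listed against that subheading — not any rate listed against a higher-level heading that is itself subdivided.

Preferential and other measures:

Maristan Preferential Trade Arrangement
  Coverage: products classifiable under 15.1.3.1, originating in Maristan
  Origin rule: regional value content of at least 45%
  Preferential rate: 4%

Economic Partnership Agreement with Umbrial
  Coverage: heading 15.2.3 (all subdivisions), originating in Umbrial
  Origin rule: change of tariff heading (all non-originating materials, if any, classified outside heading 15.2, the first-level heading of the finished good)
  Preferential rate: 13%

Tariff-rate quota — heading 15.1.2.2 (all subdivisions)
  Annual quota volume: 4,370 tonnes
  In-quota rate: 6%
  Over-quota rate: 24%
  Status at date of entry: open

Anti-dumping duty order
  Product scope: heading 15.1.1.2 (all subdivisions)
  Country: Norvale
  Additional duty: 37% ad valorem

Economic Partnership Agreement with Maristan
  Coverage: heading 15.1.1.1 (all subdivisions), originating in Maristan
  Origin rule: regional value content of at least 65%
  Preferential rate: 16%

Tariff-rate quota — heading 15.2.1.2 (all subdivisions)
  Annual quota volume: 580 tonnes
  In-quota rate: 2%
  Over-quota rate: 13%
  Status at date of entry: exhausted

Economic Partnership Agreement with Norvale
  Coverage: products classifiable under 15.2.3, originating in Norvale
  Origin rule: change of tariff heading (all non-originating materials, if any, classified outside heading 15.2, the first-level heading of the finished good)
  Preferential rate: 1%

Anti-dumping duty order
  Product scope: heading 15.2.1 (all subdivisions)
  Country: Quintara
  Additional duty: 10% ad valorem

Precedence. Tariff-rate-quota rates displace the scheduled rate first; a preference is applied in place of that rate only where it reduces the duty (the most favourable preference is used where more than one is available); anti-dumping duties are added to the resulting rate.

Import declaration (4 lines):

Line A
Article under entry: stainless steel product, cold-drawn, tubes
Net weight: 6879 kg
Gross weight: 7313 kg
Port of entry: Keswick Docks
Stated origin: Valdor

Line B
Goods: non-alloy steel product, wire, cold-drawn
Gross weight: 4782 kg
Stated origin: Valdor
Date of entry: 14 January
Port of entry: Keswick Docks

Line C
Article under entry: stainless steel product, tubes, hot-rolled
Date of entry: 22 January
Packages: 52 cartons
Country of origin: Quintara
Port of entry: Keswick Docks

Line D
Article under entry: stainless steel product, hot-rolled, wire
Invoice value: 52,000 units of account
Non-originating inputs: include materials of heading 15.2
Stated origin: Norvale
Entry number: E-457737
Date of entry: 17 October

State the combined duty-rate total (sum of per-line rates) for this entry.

Line A: stainless steel → 15.2; tubes → 15.2.1; cold-drawn → 15.2.1.1. Scheduled 32%. No special measure applies. → 32%.
Line B: non-alloy steel → 15.1; wire → 15.1.1; cold-drawn → 15.1.1.1. Scheduled 32%. No special measure applies. → 32%.
Line C: stainless steel → 15.2; tubes → 15.2.1; hot-rolled → 15.2.1.3. Scheduled 9%. anti-dumping (Quintara, 15.2.1): +10%; total 9% + 10% = 19%. → 19%.
Line D: stainless steel → 15.2; wire → 15.2.3; hot-rolled → 15.2.3.2. Scheduled 10%. Norvale agreement on 15.2.3: CTH not met. → 10%.
Sum: 32% + 32% + 19% + 10% = 93%.

93%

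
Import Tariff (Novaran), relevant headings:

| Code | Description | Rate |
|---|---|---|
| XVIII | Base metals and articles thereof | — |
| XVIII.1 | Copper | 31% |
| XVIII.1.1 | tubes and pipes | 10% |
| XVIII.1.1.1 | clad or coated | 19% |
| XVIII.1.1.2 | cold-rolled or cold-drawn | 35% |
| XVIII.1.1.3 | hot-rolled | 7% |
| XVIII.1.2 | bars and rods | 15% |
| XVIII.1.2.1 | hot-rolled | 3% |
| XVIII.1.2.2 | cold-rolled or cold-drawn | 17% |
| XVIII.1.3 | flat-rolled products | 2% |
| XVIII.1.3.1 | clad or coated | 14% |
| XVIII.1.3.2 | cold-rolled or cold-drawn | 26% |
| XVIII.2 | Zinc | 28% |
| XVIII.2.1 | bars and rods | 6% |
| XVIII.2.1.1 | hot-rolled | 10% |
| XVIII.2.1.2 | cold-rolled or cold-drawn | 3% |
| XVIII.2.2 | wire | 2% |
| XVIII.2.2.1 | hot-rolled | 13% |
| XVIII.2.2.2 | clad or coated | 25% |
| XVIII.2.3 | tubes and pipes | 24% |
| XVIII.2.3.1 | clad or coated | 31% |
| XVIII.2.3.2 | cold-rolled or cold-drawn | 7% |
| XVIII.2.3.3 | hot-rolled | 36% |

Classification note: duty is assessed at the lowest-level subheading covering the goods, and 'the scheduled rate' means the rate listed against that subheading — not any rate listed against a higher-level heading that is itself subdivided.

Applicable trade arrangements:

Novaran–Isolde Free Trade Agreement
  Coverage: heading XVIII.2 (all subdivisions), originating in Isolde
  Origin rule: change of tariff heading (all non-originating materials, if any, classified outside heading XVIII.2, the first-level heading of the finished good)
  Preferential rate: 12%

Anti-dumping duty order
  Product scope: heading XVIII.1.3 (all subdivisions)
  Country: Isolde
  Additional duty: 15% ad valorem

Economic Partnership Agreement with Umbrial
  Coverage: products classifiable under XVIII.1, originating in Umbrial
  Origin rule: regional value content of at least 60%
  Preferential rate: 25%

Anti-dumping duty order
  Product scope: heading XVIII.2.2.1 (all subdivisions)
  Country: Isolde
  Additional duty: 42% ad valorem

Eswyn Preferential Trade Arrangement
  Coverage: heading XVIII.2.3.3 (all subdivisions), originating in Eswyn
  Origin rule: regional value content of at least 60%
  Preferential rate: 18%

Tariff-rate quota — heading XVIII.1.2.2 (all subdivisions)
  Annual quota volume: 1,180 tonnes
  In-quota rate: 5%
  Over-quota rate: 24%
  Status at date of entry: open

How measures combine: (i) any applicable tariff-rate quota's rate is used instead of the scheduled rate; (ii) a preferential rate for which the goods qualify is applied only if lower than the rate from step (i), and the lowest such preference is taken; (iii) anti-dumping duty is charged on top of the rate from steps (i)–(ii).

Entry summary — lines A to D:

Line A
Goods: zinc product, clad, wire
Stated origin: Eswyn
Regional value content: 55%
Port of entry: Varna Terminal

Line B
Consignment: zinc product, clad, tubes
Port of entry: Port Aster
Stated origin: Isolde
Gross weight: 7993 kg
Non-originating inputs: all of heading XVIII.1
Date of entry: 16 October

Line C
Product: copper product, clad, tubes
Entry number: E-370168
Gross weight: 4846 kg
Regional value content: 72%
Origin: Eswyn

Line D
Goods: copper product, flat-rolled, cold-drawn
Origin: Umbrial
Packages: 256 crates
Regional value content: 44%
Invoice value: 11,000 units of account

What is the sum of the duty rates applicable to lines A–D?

82%

Line A: zinc → XVIII.2; wire → XVIII.2.2; clad → XVIII.2.2.2. Scheduled 25%. Eswyn agreement on XVIII.2.3.3: XVIII.2.2.2 not covered. → 25%.
Line B: zinc → XVIII.2; tubes → XVIII.2.3; clad → XVIII.2.3.1. Scheduled 31%. Isolde agreement on XVIII.2: CTH met → 12% available; preferential 12%. → 12%.
Line C: copper → XVIII.1; tubes → XVIII.1.1; clad → XVIII.1.1.1. Scheduled 19%. Eswyn agreement on XVIII.2.3.3: XVIII.1.1.1 not covered. → 19%.
Line D: copper → XVIII.1; flat-rolled → XVIII.1.3; cold-drawn → XVIII.1.3.2. Scheduled 26%. Umbrial agreement on XVIII.1: RVC < 60%. → 26%.
Sum: 25% + 12% + 19% + 26% = 82%.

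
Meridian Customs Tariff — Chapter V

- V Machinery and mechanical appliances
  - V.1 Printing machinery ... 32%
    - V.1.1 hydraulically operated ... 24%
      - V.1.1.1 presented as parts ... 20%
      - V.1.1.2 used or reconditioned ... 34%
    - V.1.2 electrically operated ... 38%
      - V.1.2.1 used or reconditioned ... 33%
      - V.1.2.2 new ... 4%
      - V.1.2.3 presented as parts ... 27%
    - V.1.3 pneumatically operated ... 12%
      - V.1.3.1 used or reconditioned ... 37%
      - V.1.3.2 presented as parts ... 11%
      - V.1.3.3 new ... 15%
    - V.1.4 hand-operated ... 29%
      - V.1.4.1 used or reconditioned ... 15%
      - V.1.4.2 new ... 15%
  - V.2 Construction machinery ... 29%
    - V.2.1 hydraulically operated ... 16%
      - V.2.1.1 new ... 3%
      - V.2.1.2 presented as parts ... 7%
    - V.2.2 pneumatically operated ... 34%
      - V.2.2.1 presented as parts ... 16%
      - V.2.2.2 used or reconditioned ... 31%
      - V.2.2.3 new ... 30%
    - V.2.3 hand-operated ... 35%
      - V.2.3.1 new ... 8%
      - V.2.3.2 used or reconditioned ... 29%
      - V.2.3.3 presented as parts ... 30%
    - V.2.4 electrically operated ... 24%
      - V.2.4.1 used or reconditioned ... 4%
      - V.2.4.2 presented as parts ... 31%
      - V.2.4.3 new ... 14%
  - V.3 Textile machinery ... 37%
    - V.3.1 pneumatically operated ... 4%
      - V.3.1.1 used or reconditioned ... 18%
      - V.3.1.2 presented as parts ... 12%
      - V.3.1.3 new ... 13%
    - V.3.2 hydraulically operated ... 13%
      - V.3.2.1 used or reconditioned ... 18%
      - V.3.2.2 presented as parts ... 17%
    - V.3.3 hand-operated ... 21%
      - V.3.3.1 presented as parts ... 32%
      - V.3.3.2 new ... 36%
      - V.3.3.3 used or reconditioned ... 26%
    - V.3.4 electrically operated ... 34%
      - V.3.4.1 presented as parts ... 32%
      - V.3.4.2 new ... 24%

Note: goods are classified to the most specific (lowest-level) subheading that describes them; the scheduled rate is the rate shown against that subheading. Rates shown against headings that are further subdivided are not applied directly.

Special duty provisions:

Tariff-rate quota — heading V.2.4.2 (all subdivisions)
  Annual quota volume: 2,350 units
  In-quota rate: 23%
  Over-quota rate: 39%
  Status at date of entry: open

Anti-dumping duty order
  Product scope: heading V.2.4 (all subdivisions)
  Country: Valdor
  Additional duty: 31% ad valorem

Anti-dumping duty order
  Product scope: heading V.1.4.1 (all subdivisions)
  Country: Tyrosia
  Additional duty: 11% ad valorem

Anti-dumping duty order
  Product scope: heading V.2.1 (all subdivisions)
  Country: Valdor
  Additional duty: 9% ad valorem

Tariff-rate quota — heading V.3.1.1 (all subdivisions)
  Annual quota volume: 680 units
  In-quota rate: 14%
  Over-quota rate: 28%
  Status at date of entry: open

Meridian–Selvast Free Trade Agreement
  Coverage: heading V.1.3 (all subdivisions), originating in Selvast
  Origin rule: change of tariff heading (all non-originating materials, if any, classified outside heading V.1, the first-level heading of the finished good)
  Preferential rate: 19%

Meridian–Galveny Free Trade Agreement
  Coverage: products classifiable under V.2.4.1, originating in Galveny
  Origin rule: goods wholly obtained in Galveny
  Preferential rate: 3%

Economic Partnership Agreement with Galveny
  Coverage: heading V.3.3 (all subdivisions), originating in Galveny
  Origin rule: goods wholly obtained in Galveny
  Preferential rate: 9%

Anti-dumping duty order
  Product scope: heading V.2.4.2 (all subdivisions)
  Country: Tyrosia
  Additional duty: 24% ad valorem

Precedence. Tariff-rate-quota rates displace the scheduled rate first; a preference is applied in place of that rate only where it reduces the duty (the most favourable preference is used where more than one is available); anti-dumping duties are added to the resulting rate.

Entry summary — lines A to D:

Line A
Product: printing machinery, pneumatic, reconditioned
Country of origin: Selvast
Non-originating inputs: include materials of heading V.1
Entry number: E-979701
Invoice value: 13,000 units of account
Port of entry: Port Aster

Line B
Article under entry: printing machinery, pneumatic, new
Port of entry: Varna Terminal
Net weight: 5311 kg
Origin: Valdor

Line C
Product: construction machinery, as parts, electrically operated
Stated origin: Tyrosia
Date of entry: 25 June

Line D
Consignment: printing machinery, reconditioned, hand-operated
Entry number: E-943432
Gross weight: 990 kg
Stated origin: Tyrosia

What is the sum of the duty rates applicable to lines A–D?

125%

Line A: printing → V.1; pneumatic → V.1.3; reconditioned → V.1.3.1. Scheduled 37%. Selvast agreement on V.1.3: CTH not met. → 37%.
Line B: printing → V.1; pneumatic → V.1.3; new → V.1.3.3. Scheduled 15%. No special measure applies. → 15%.
Line C: construction → V.2; electrically operated → V.2.4; as parts → V.2.4.2. Scheduled 31%. quota on V.2.4.2 open → in-quota 23%; anti-dumping (Tyrosia, V.2.4.2): +24%; total 23% + 24% = 47%. → 47%.
Line D: printing → V.1; hand-operated → V.1.4; reconditioned → V.1.4.1. Scheduled 15%. anti-dumping (Tyrosia, V.1.4.1): +11%; total 15% + 11% = 26%. → 26%.
Sum: 37% + 15% + 47% + 26% = 125%.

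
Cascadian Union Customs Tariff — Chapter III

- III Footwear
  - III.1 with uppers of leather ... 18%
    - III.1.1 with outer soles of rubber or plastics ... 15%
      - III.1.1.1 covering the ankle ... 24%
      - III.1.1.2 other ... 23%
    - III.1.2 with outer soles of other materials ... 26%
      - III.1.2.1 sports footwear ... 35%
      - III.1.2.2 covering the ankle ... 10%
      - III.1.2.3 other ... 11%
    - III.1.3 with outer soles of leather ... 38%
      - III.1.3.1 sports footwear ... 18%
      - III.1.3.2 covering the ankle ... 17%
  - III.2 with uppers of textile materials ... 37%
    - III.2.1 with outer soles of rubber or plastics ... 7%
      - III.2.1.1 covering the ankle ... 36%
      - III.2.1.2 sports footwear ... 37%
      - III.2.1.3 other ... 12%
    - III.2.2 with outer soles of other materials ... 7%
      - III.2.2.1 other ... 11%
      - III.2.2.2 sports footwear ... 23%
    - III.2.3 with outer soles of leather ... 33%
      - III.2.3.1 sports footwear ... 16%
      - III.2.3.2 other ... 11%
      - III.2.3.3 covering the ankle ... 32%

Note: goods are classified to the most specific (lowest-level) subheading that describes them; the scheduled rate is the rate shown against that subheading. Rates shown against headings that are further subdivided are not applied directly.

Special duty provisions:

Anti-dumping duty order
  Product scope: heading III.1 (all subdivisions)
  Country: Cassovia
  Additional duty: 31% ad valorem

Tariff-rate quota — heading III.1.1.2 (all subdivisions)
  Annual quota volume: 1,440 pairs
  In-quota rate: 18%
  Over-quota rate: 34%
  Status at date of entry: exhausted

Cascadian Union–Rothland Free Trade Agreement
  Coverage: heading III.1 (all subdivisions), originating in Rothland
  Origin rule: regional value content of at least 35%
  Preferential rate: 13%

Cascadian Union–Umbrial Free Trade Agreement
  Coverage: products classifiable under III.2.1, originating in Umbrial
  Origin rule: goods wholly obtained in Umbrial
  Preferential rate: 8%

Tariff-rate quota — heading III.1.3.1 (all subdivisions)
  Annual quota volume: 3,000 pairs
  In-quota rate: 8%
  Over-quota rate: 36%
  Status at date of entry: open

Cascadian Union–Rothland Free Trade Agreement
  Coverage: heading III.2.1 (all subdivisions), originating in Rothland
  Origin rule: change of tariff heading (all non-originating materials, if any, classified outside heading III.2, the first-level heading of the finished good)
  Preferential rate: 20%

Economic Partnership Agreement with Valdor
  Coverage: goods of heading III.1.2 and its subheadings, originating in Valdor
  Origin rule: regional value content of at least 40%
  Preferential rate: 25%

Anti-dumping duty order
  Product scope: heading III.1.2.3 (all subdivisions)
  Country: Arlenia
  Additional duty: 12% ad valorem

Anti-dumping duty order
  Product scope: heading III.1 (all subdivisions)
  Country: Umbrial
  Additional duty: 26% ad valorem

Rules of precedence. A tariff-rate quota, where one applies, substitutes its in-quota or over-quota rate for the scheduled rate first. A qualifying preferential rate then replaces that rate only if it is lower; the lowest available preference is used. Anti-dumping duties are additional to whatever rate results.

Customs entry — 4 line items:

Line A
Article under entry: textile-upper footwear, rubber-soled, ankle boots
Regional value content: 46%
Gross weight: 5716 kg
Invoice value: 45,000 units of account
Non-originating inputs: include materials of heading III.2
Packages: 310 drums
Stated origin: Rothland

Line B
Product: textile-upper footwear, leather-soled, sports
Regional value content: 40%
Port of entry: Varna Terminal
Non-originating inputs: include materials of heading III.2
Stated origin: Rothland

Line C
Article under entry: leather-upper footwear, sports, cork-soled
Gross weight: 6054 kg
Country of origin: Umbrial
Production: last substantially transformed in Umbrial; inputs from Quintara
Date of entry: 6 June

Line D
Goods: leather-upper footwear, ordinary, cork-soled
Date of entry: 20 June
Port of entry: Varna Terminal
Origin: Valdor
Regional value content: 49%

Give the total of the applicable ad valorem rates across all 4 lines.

124%

Line A: textile-upper → III.2; rubber-soled → III.2.1; ankle boots → III.2.1.1. Scheduled 36%. Rothland agreement on III.1: III.2.1.1 not covered; Rothland agreement on III.2.1: CTH not met. → 36%.
Line B: textile-upper → III.2; leather-soled → III.2.3; sports → III.2.3.1. Scheduled 16%. Rothland agreement on III.1: III.2.3.1 not covered; Rothland agreement on III.2.1: III.2.3.1 not covered. → 16%.
Line C: leather-upper → III.1; cork-soled → III.1.2; sports → III.1.2.1. Scheduled 35%. Umbrial agreement on III.2.1: III.1.2.1 not covered; anti-dumping (Umbrial, III.1): +26%; total 35% + 26% = 61%. → 61%.
Line D: leather-upper → III.1; cork-soled → III.1.2; ordinary → III.1.2.3. Scheduled 11%. Valdor agreement on III.1.2: RVC ≥ 40% → 25% available; preference 25% not lower than 11% → no reduction. → 11%.
Sum: 36% + 16% + 61% + 11% = 124%.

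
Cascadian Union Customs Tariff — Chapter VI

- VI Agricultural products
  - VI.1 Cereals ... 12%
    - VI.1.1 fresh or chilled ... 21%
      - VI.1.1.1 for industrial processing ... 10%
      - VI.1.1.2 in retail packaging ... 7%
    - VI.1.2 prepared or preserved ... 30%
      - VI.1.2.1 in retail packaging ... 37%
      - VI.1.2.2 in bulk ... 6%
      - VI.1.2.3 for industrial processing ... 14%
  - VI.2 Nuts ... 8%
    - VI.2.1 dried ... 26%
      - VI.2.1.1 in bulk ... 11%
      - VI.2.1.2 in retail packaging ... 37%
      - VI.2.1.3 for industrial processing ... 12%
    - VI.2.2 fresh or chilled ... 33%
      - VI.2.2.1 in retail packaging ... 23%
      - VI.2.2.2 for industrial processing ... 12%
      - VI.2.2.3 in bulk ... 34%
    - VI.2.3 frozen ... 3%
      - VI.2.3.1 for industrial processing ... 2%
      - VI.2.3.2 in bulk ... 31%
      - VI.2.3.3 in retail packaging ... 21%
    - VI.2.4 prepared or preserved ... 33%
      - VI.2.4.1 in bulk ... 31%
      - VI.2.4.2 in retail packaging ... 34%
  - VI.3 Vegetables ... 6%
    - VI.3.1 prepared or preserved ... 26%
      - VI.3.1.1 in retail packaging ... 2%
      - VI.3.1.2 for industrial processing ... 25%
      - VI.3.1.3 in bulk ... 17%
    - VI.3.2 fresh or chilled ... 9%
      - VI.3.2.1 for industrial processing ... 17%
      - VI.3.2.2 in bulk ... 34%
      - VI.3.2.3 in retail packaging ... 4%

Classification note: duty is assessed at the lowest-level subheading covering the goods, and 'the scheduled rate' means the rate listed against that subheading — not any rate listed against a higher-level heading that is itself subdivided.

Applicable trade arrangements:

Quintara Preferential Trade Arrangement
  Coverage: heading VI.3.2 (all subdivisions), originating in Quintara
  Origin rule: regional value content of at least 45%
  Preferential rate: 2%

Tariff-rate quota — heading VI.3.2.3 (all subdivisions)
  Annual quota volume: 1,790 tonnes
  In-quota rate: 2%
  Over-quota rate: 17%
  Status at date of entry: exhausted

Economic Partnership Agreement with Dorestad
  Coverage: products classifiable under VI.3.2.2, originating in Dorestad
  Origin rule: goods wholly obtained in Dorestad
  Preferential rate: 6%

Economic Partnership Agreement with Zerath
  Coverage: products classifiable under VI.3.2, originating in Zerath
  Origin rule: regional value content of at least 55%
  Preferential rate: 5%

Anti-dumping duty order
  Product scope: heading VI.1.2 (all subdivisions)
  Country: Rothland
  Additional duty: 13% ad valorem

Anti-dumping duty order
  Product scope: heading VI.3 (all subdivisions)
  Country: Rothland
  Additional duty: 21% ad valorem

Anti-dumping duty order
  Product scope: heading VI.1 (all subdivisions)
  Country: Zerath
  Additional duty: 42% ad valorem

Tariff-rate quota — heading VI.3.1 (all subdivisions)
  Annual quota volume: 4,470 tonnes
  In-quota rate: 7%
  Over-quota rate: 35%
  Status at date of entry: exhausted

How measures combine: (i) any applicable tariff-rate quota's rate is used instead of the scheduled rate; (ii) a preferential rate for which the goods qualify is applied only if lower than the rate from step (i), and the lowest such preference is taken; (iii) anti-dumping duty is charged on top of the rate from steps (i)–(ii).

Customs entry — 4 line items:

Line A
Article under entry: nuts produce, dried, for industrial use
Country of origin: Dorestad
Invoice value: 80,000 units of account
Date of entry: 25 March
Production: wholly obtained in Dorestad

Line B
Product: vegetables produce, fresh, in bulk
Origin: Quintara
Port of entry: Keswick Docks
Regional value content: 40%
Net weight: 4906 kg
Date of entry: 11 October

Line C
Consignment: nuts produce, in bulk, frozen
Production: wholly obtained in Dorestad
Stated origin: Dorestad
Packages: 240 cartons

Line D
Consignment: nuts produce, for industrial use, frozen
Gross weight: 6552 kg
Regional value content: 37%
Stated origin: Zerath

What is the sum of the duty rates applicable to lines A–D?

Line A: nuts → VI.2; dried → VI.2.1; for industrial use → VI.2.1.3. Scheduled 12%. Dorestad agreement on VI.3.2.2: VI.2.1.3 not covered. → 12%.
Line B: vegetables → VI.3; fresh → VI.3.2; in bulk → VI.3.2.2. Scheduled 34%. Quintara agreement on VI.3.2: RVC < 45%. → 34%.
Line C: nuts → VI.2; frozen → VI.2.3; in bulk → VI.2.3.2. Scheduled 31%. Dorestad agreement on VI.3.2.2: VI.2.3.2 not covered. → 31%.
Line D: nuts → VI.2; frozen → VI.2.3; for industrial use → VI.2.3.1. Scheduled 2%. Zerath agreement on VI.3.2: VI.2.3.1 not covered. → 2%.
Sum: 12% + 34% + 31% + 2% = 79%.

79%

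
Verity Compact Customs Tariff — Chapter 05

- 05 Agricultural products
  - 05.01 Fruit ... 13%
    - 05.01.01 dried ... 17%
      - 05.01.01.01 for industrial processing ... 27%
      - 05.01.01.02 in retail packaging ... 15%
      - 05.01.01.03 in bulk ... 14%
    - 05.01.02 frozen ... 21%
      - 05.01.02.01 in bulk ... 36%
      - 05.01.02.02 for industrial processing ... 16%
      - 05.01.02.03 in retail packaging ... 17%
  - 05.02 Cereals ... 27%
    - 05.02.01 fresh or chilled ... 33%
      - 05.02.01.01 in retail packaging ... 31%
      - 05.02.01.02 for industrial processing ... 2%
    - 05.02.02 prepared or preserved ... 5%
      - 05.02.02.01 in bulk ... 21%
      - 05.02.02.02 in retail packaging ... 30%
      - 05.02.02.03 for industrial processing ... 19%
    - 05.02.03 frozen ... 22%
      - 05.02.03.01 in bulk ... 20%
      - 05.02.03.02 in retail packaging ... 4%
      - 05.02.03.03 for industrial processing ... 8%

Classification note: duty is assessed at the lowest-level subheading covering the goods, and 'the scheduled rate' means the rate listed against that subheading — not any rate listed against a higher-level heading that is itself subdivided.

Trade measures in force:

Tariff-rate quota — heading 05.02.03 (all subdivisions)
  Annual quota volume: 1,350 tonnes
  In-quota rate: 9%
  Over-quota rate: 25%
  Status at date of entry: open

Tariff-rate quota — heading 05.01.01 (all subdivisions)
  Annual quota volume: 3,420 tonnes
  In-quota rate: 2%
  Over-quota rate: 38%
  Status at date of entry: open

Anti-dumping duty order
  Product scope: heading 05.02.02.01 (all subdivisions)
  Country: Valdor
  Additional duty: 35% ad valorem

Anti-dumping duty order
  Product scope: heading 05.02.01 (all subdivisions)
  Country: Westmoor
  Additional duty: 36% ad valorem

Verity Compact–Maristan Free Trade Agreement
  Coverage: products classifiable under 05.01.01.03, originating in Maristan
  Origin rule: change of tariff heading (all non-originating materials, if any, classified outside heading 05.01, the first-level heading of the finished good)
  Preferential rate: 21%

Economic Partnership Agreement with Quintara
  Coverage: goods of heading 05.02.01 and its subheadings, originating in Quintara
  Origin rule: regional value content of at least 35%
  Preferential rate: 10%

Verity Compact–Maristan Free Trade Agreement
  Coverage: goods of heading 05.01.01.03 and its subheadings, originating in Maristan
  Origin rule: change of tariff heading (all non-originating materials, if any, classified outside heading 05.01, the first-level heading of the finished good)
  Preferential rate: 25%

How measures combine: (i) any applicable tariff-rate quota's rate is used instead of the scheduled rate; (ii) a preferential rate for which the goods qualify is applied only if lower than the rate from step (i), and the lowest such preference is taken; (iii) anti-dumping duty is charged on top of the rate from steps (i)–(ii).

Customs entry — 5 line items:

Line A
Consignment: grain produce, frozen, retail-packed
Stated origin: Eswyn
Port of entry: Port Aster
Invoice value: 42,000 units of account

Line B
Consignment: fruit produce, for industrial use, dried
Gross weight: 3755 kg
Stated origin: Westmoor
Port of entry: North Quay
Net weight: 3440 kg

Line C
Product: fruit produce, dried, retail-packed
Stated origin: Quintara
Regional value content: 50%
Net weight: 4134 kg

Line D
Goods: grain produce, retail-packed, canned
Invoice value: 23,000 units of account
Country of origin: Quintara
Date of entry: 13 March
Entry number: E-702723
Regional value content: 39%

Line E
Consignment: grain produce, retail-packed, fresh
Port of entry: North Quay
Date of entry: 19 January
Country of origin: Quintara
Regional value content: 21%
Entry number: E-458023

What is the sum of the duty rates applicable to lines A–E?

Line A: grain → 05.02; frozen → 05.02.03; retail-packed → 05.02.03.02. Scheduled 4%. quota on 05.02.03 open → in-quota 9%. → 9%.
Line B: fruit → 05.01; dried → 05.01.01; for industrial use → 05.01.01.01. Scheduled 27%. quota on 05.01.01 open → in-quota 2%. → 2%.
Line C: fruit → 05.01; dried → 05.01.01; retail-packed → 05.01.01.02. Scheduled 15%. quota on 05.01.01 open → in-quota 2%; Quintara agreement on 05.02.01: 05.01.01.02 not covered. → 2%.
Line D: grain → 05.02; canned → 05.02.02; retail-packed → 05.02.02.02. Scheduled 30%. Quintara agreement on 05.02.01: 05.02.02.02 not covered. → 30%.
Line E: grain → 05.02; fresh → 05.02.01; retail-packed → 05.02.01.01. Scheduled 31%. Quintara agreement on 05.02.01: RVC < 35%. → 31%.
Sum: 9% + 2% + 2% + 30% + 31% = 74%.

74%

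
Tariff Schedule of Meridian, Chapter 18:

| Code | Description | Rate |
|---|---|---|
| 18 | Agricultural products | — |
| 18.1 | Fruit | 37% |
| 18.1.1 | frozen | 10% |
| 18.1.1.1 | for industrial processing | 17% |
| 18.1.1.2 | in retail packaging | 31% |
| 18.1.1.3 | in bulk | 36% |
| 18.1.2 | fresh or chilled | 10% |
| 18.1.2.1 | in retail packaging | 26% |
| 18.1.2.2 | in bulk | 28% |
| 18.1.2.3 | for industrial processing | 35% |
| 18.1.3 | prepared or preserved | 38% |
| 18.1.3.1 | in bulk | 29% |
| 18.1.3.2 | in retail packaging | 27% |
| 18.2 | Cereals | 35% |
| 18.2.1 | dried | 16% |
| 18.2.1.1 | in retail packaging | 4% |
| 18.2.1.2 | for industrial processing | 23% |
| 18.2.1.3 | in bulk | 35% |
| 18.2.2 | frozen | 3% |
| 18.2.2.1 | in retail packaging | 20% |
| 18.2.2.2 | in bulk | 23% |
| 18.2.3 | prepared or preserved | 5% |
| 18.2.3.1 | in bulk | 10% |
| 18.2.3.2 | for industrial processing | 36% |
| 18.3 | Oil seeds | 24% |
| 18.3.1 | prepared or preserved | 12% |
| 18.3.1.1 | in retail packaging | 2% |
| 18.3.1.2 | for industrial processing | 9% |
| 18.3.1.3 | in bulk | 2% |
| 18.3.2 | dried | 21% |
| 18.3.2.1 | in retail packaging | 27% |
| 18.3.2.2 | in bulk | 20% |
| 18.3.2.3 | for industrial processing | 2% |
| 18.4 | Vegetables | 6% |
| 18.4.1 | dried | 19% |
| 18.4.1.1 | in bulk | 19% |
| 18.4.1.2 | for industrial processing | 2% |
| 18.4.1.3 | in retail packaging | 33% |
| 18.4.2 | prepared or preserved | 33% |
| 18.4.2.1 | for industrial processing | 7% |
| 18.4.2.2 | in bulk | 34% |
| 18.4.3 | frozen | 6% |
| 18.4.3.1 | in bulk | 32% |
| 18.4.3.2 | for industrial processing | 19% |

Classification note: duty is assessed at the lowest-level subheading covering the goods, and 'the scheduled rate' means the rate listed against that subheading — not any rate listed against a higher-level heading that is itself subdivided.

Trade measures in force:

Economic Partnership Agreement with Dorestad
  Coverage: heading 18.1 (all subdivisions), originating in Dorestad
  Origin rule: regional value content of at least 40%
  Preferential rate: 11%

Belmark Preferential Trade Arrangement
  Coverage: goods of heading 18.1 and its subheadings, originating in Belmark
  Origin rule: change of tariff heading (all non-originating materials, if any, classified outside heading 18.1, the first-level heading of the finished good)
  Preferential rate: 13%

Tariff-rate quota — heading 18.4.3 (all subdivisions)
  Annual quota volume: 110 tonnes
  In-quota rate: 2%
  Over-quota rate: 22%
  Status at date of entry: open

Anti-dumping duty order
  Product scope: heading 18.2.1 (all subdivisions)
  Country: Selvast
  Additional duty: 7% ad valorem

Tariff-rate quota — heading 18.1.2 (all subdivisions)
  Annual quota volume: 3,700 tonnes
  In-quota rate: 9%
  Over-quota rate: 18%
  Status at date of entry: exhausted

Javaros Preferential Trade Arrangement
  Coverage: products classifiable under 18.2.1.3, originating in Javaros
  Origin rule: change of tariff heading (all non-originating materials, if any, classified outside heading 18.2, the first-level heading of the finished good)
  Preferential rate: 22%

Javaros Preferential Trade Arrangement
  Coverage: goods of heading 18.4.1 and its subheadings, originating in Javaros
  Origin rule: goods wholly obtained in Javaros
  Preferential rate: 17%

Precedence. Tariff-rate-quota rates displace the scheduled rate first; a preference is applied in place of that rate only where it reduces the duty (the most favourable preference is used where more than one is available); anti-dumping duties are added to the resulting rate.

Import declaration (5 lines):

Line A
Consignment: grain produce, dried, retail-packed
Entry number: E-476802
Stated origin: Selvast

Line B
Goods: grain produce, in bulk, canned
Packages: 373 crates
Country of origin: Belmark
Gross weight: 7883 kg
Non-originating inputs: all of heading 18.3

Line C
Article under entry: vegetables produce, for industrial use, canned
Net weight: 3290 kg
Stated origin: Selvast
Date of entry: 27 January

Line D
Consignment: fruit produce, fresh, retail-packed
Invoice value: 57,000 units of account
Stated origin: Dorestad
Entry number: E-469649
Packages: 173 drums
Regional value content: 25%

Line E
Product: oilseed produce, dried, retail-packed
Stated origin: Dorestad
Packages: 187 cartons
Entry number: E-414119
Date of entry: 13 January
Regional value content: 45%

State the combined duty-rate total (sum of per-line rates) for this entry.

73%

Line A: grain → 18.2; dried → 18.2.1; retail-packed → 18.2.1.1. Scheduled 4%. anti-dumping (Selvast, 18.2.1): +7%; total 4% + 7% = 11%. → 11%.
Line B: grain → 18.2; canned → 18.2.3; in bulk → 18.2.3.1. Scheduled 10%. Belmark agreement on 18.1: 18.2.3.1 not covered. → 10%.
Line C: vegetables → 18.4; canned → 18.4.2; for industrial use → 18.4.2.1. Scheduled 7%. No special measure applies. → 7%.
Line D: fruit → 18.1; fresh → 18.1.2; retail-packed → 18.1.2.1. Scheduled 26%. quota on 18.1.2 exhausted → over-quota 18%; Dorestad agreement on 18.1: RVC < 40%. → 18%.
Line E: oilseed → 18.3; dried → 18.3.2; retail-packed → 18.3.2.1. Scheduled 27%. Dorestad agreement on 18.1: 18.3.2.1 not covered. → 27%.
Sum: 11% + 10% + 7% + 18% + 27% = 73%.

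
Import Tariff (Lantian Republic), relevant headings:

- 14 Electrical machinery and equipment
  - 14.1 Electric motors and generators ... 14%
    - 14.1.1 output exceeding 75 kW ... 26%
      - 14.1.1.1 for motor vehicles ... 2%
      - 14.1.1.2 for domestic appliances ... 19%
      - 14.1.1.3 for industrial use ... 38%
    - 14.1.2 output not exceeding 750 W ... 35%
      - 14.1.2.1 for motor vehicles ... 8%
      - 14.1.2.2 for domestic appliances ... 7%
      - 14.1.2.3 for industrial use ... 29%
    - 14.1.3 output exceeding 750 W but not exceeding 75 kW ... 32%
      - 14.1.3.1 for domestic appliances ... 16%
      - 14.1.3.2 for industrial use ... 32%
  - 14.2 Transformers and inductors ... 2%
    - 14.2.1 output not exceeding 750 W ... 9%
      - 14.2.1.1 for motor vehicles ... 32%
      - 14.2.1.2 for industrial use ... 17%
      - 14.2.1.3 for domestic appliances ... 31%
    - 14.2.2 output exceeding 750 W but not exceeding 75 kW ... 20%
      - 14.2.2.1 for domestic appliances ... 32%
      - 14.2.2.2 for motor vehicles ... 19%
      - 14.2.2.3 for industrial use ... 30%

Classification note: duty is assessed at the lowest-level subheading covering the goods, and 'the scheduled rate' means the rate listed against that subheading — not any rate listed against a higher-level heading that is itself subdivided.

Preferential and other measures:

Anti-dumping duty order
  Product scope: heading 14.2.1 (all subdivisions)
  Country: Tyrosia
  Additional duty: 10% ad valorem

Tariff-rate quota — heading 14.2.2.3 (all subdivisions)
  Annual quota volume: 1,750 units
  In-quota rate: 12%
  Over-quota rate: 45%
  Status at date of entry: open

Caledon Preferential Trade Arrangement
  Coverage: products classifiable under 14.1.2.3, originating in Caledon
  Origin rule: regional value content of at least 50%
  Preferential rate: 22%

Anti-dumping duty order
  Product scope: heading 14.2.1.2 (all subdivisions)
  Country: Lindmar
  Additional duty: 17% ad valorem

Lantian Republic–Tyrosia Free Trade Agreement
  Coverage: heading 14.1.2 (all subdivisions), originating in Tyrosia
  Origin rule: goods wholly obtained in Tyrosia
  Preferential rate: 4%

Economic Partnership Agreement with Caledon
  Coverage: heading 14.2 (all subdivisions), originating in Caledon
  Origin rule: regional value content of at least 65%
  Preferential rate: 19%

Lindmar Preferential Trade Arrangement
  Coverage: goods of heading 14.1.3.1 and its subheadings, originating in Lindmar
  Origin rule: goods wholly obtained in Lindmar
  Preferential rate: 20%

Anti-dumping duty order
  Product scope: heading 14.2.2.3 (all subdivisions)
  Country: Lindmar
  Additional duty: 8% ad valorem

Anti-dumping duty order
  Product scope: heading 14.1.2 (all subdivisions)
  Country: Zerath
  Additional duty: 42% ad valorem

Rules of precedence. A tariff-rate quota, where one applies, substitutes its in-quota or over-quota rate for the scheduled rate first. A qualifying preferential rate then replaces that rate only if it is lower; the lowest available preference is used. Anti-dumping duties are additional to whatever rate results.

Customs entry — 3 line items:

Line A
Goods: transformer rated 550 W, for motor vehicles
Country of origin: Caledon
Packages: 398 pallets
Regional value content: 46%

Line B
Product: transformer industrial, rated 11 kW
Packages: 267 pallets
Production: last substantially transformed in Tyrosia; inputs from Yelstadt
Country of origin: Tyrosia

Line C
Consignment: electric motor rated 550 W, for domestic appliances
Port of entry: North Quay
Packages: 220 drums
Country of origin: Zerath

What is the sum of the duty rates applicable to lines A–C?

Line A: transformer → 14.2; rated 550 W → 14.2.1; for motor vehicles → 14.2.1.1. Scheduled 32%. Caledon agreement on 14.1.2.3: 14.2.1.1 not covered; Caledon agreement on 14.2: RVC < 65%. → 32%.
Line B: transformer → 14.2; rated 11 kW → 14.2.2; industrial → 14.2.2.3. Scheduled 30%. quota on 14.2.2.3 open → in-quota 12%; Tyrosia agreement on 14.1.2: 14.2.2.3 not covered. → 12%.
Line C: electric motor → 14.1; rated 550 W → 14.1.2; for domestic appliances → 14.1.2.2. Scheduled 7%. anti-dumping (Zerath, 14.1.2): +42%; total 7% + 42% = 49%. → 49%.
Sum: 32% + 12% + 49% = 93%.

93%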